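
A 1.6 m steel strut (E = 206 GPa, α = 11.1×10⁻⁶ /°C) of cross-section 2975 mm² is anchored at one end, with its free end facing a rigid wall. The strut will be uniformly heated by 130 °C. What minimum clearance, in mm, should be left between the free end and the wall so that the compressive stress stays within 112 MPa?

With no wall the strut would lengthen by αΔT L = 11.1×10⁻⁶ × 130 × 1600 = 2.309 mm.
At the allowable stress the elastic shortening the wall may impose is σL/E = 112 × 1600 / (206×10³) = 0.8699 mm.
The gap must absorb the remainder: g_min = 2.309 − 0.8699 = 1.439 mm.

g ≈ 1.44 mm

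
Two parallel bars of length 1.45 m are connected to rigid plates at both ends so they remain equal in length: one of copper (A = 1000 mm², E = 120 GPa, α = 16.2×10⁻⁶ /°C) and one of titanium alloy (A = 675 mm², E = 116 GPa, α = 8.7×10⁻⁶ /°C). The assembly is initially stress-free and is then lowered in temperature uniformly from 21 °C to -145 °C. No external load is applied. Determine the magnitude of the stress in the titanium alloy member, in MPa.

Both members must finish at the same length. With the larger α, the copper tends to over-contract; the plates restrain it, putting the copper in tension and the titanium alloy in compression. With no external load the two internal forces are equal and opposite, magnitude P.
Compatibility of the two members (thermal + elastic change equal): (α₁ − α₂)ΔT = P·[1/(A₁E₁) + 1/(A₂E₂)].
|α₁ − α₂|·ΔT = 7.5×10⁻⁶ × 166 = 0.001245.
1/(A₁E₁) + 1/(A₂E₂) = 1/(1000×120×10³) + 1/(675×116×10³) = 2.11×10⁻⁸ N⁻¹.
P = 0.001245 / 2.11×10⁻⁸ = 58990 N = 58.99 kN.
σ_{titanium alloy} = P/A₂ = 58990/675 = 87.39 MPa, compressive.

σ ≈ 87.4 MPa (compressive)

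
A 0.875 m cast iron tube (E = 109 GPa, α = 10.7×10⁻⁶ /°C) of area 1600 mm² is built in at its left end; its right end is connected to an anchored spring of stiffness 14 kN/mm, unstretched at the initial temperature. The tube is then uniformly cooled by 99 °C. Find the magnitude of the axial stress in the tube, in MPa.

σ ≈ 7.58 MPa (tensile)

Free thermal contraction: δ_free = αΔT L = 10.7×10⁻⁶ × 99 × 875 = 0.9269 mm.
With a force P in the spring, the elastic change of the tube is PL/(AE) and that of the spring is P/k; compatibility requires their sum to equal δ_free.
So P = δ_free / [L/(AE) + 1/k] = 0.9269 / [ 875/(1600×109×10³) + 1/(14×10³) ].
P = 0.9269 / 7.645×10⁻⁵ = 12120 N.
σ = P/A = 12120/1600 = 7.578 MPa.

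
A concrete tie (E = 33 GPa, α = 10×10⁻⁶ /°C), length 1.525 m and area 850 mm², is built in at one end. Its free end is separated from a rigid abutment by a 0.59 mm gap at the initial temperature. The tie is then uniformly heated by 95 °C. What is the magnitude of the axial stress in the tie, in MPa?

Unrestrained expansion: δ_free = αΔT L = 10×10⁻⁶ × 95 × 1525 = 1.449 mm.
The gap closes (δ_free > 0.59 mm) and the wall then resists a further 1.449 − 0.59 = 0.8587 mm of expansion.
So σ = E(δ_free − g)/L = 33×10³ × 0.8587/1525 = 18.58 MPa.

σ ≈ 18.6 MPa (compressive)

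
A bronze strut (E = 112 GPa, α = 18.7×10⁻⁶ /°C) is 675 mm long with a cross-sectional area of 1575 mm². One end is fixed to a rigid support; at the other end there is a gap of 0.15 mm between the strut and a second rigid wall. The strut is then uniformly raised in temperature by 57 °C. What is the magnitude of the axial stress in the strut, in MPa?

σ ≈ 94.5 MPa (compressive)

Free thermal elongation = αΔT L = 18.7×10⁻⁶ × 57 × 675 = 0.7195 mm.
The gap closes (δ_free > 0.15 mm) and the wall then resists a further 0.7195 − 0.15 = 0.5695 mm of expansion.
That suppressed elongation corresponds to σ = E·Δ/L = 112×10³ × 0.5695/675 = 94.49 MPa.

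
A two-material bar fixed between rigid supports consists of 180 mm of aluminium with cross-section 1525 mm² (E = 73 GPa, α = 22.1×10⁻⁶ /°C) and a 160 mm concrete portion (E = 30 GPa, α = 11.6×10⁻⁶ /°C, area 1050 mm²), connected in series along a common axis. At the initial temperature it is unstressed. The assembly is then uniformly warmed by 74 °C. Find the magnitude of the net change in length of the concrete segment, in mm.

With the walls removed the bar would change length by δ_free = Σ αᵢΔT Lᵢ = 22.1×10⁻⁶×74×180 + 11.6×10⁻⁶×74×160 = 0.4317 mm.
The walls prevent any net length change, so an axial force P (same in every segment) develops. Compatibility: P · Σ Lᵢ/(AᵢEᵢ) = δ_free.
The series flexibility is Σ Lᵢ/(AᵢEᵢ) = 180/(1525×73×10³) + 160/(1050×30×10³) = 6.696×10⁻⁶ mm/N.
So P = 0.4317 / 6.696×10⁻⁶ = 64.47 kN, compressive.
For the concrete segment, free thermal change = 11.6×10⁻⁶×74×160 = 0.1373 mm and elastic change from P = 64470×160/(1050×30×10³) = 0.3275 mm; these oppose, so the net change is 0.19 mm (segment shortens).

|ΔL| ≈ 0.19 mm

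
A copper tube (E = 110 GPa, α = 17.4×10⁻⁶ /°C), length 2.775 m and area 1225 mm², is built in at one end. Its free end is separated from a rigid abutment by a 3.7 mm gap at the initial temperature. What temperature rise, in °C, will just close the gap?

ΔT ≈ 76.6 °C

The gap closes when αΔT L = 3.7 mm, since the tube is still unstressed at that instant.
ΔT = 3.7 / (17.4×10⁻⁶ × 2775) = 76.63 °C.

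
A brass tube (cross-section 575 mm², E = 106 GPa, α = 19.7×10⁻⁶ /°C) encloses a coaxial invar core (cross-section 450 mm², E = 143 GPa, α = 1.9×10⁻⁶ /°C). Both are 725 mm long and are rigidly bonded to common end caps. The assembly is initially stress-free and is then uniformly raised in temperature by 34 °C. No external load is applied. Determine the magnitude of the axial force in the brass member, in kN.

P ≈ 18.9 kN (compressive in the brass)

Both members must finish at the same length. With the larger α, the brass tends to over-expand; the plates restrain it, putting the brass in compression and the invar in tension. With no external load the two internal forces are equal and opposite, magnitude P.
Compatibility of the two members (thermal + elastic change equal): (α₁ − α₂)ΔT = P·[1/(A₁E₁) + 1/(A₂E₂)].
|α₁ − α₂|·ΔT = 17.8×10⁻⁶ × 34 = 0.0006052.
1/(A₁E₁) + 1/(A₂E₂) = 1/(575×106×10³) + 1/(450×143×10³) = 3.195×10⁻⁸ N⁻¹.
P = 0.0006052 / 3.195×10⁻⁸ = 18940 N = 18.94 kN.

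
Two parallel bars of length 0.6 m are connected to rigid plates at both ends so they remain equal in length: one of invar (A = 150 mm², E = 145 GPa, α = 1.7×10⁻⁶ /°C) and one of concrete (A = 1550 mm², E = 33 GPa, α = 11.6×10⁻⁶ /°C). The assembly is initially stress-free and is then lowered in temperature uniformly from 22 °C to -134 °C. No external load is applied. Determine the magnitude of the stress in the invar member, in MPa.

The concrete has the larger α, so on cooling it would change length more than the invar if both were free. The rigid plates force a common final length, so the concrete is put into tension and the invar into compression, with equal and opposite forces P (no external load).
Compatibility of the two members (thermal + elastic change equal): (α₁ − α₂)ΔT = P·[1/(A₁E₁) + 1/(A₂E₂)].
|α₁ − α₂|·ΔT = 9.9×10⁻⁶ × 156 = 0.001544.
1/(A₁E₁) + 1/(A₂E₂) = 1/(150×145×10³) + 1/(1550×33×10³) = 6.553×10⁻⁸ N⁻¹.
So P = 0.001544 / 6.553×10⁻⁸ = 23.57 kN.
σ_{invar} = P/A₁ = 23570/150 = 157.1 MPa, compressive.

σ ≈ 157 MPa (compressive)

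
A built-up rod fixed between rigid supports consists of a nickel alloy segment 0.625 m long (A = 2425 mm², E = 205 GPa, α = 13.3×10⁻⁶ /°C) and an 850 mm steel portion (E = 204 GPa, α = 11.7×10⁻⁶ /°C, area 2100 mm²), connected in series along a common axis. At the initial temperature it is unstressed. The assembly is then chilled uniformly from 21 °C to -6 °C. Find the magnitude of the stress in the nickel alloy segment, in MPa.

Free thermal contraction of the whole bar: Σ αᵢΔT Lᵢ = 13.3×10⁻⁶×27×625 + 11.7×10⁻⁶×27×850 = 0.493 mm.
The rigid supports impose zero overall length change; the single axial force P common to all segments must satisfy P Σ Lᵢ/(AᵢEᵢ) = δ_free.
Σ Lᵢ/(AᵢEᵢ) = 625/(2425×205×10³) + 850/(2100×204×10³) = 3.241×10⁻⁶ mm/N.
P = 0.493 / 3.241×10⁻⁶ = 152100 N = 152.1 kN, tensile.
σ_{nickel alloy} = P / A = 152100 / 2425 = 62.71 MPa.

σ ≈ 62.7 MPa (tensile)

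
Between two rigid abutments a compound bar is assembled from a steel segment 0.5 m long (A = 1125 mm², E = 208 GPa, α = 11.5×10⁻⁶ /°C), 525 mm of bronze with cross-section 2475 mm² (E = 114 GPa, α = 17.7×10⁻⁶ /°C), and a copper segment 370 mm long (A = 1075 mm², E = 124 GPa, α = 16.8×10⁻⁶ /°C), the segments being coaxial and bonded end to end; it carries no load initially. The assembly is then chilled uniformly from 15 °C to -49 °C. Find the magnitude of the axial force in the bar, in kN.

If the supports were absent, the total length change would be Σ αᵢΔT Lᵢ = 11.5×10⁻⁶×64×500 + 17.7×10⁻⁶×64×525 + 16.8×10⁻⁶×64×370 = 1.361 mm.
The rigid supports impose zero overall length change; the single axial force P common to all segments must satisfy P Σ Lᵢ/(AᵢEᵢ) = δ_free.
Σ Lᵢ/(AᵢEᵢ) = 500/(1125×208×10³) + 525/(2475×114×10³) + 370/(1075×124×10³) = 6.773×10⁻⁶ mm/N.
P = 1.361 / 6.773×10⁻⁶ = 200900 N = 200.9 kN, tensile.

P ≈ 201 kN (tensile)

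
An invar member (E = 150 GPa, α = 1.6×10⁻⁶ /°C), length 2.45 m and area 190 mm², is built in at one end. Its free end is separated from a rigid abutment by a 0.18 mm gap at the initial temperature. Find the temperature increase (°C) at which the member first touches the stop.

Contact occurs when the free expansion equals the gap: αΔT L = 0.18 mm.
So ΔT = g/(αL) = 0.18/(1.6×10⁻⁶ × 2450) = 45.92 °C.

ΔT ≈ 45.9 °C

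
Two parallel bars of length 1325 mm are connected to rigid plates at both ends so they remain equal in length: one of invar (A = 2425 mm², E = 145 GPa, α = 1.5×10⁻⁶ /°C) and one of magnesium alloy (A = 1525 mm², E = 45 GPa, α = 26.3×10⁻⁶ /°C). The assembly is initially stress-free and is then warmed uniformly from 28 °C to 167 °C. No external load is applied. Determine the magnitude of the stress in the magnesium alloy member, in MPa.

Both members must finish at the same length. With the larger α, the magnesium alloy tends to over-expand; the plates restrain it, putting the magnesium alloy in compression and the invar in tension. With no external load the two internal forces are equal and opposite, magnitude P.
Compatibility of the two members (thermal + elastic change equal): (α₁ − α₂)ΔT = P·[1/(A₁E₁) + 1/(A₂E₂)].
|α₁ − α₂|·ΔT = 24.8×10⁻⁶ × 139 = 0.003447.
1/(A₁E₁) + 1/(A₂E₂) = 1/(2425×145×10³) + 1/(1525×45×10³) = 1.742×10⁻⁸ N⁻¹.
P = 0.003447 / 1.742×10⁻⁸ = 197900 N = 197.9 kN.
σ_{magnesium alloy} = P/A₂ = 197900/1525 = 129.8 MPa, compressive.

σ ≈ 130 MPa (compressive)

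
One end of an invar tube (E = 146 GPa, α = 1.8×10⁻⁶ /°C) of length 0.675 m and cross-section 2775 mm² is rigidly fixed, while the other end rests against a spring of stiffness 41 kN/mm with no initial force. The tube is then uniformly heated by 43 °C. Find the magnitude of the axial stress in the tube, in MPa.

The unrestrained thermal change is αΔT L = 1.8×10⁻⁶ × 43 × 675 = 0.05224 mm.
With a force P in the spring, the elastic change of the tube is PL/(AE) and that of the spring is P/k; compatibility requires their sum to equal δ_free.
So P = δ_free / [L/(AE) + 1/k] = 0.05224 / [ 675/(2775×146×10³) + 1/(41×10³) ].
P = 0.05224 / 2.606×10⁻⁵ = 2005 N.
σ = P/A = 2005/2775 = 0.7226 MPa.

σ ≈ 0.723 MPa (compressive)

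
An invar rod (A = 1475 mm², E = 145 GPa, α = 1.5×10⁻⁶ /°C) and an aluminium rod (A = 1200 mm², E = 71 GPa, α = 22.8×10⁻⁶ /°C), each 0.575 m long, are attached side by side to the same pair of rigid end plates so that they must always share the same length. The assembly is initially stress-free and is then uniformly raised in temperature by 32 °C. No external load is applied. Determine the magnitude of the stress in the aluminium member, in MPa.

σ ≈ 34.6 MPa (compressive)

The aluminium has the larger α, so on heating it would change length more than the invar if both were free. The rigid plates force a common final length, so the aluminium is put into compression and the invar into tension, with equal and opposite forces P (no external load).
Setting the final lengths equal and cancelling L: (α₁ − α₂)ΔT = P/(A₁E₁) + P/(A₂E₂).
|α₁ − α₂|·ΔT = 21.3×10⁻⁶ × 32 = 0.0006816.
1/(A₁E₁) + 1/(A₂E₂) = 1/(1475×145×10³) + 1/(1200×71×10³) = 1.641×10⁻⁸ N⁻¹.
So P = 0.0006816 / 1.641×10⁻⁸ = 41.53 kN.
σ_{aluminium} = P/A₂ = 41530/1200 = 34.61 MPa, compressive.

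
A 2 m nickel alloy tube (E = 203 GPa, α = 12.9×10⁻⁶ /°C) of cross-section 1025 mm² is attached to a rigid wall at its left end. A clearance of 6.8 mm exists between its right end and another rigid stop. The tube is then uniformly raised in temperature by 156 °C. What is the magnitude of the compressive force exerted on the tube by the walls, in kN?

Unrestrained expansion: δ_free = αΔT L = 12.9×10⁻⁶ × 156 × 2000 = 4.025 mm.
Since δ_free = 4.02 mm is less than the 6.8 mm gap, the tube never touches the wall. No axial force develops.

P ≈ 0 kN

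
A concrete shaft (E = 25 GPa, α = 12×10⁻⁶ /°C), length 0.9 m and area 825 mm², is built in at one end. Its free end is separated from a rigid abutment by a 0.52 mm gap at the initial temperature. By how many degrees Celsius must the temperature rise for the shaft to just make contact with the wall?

ΔT ≈ 48.1 °C

Contact occurs when the free expansion equals the gap: αΔT L = 0.52 mm.
ΔT = 0.52 / (12×10⁻⁶ × 900) = 48.15 °C.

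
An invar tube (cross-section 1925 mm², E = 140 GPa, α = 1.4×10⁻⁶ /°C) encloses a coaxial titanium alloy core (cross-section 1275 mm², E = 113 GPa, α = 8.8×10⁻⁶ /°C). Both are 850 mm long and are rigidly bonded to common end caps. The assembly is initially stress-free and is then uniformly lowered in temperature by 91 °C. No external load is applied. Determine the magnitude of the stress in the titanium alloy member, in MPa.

The titanium alloy has the larger α, so on cooling it would change length more than the invar if both were free. The rigid plates force a common final length, so the titanium alloy is put into tension and the invar into compression, with equal and opposite forces P (no external load).
Setting the final lengths equal and cancelling L: (α₁ − α₂)ΔT = P/(A₁E₁) + P/(A₂E₂).
|α₁ − α₂|·ΔT = 7.4×10⁻⁶ × 91 = 0.0006734.
1/(A₁E₁) + 1/(A₂E₂) = 1/(1925×140×10³) + 1/(1275×113×10³) = 1.065×10⁻⁸ N⁻¹.
P = 0.0006734 / 1.065×10⁻⁸ = 63220 N = 63.22 kN.
σ_{titanium alloy} = P/A₂ = 63220/1275 = 49.59 MPa, tensile.

σ ≈ 49.6 MPa (tensile)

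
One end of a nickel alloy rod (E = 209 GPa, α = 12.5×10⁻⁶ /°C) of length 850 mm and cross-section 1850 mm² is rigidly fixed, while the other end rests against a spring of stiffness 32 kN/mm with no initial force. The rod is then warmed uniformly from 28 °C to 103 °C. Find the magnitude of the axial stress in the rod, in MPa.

If the spring were absent the rod would lengthen by αΔT L = 12.5×10⁻⁶ × 75 × 850 = 0.7969 mm.
With a force P in the spring, the elastic change of the rod is PL/(AE) and that of the spring is P/k; compatibility requires their sum to equal δ_free.
So P = δ_free / [L/(AE) + 1/k] = 0.7969 / [ 850/(1850×209×10³) + 1/(32×10³) ].
P = 0.7969 / 3.345×10⁻⁵ = 23820 N.
σ = P/A = 23820/1850 = 12.88 MPa.

σ ≈ 12.9 MPa (compressive)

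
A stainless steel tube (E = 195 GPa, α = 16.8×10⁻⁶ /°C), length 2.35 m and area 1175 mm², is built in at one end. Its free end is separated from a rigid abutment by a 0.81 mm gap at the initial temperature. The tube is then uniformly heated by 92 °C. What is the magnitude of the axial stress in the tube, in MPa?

If the wall were absent the tube would grow by αΔT L = 16.8×10⁻⁶ × 92 × 2350 = 3.632 mm.
After closing the 0.81 mm clearance, 3.632 − 0.81 = 2.822 mm of expansion remains to be suppressed by the wall.
That suppressed elongation corresponds to σ = E·Δ/L = 195×10³ × 2.822/2350 = 234.2 MPa.

σ ≈ 234 MPa (compressive)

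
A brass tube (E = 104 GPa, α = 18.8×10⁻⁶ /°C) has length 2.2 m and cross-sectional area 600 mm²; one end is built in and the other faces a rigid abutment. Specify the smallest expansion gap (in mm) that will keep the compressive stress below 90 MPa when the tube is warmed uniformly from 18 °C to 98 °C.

g ≈ 1.4 mm

With no wall the tube would lengthen by αΔT L = 18.8×10⁻⁶ × 80 × 2200 = 3.309 mm.
At the allowable stress the elastic shortening the wall may impose is σL/E = 90 × 2200 / (104×10³) = 1.904 mm.
The gap must absorb the remainder: g_min = 3.309 − 1.904 = 1.405 mm.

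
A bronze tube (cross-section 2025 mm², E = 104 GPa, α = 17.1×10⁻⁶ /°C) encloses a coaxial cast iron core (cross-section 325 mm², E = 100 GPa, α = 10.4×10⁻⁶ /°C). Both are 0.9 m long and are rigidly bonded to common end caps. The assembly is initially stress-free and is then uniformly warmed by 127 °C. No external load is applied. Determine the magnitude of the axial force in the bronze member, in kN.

P ≈ 24 kN (compressive in the bronze)

Equilibrium of a rigid end plate with no external load gives equal and opposite internal forces ±P in the two members. Since α_{bronze} > α_{cast iron}, heating drives the bronze into compression and the cast iron into tension.
Compatibility of the two members (thermal + elastic change equal): (α₁ − α₂)ΔT = P·[1/(A₁E₁) + 1/(A₂E₂)].
|α₁ − α₂|·ΔT = 6.7×10⁻⁶ × 127 = 0.0008509.
1/(A₁E₁) + 1/(A₂E₂) = 1/(2025×104×10³) + 1/(325×100×10³) = 3.552×10⁻⁸ N⁻¹.
P = 0.0008509 / 3.552×10⁻⁸ = 23960 N = 23.96 kN.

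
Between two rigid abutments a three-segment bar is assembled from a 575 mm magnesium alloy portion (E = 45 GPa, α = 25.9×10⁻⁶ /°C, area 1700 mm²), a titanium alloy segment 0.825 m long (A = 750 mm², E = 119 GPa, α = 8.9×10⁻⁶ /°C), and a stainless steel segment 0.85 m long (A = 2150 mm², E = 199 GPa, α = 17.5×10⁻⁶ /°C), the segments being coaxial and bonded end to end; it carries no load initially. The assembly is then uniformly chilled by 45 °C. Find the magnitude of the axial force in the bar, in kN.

P ≈ 89.1 kN (tensile)

Free thermal contraction of the whole bar: Σ αᵢΔT Lᵢ = 25.9×10⁻⁶×45×575 + 8.9×10⁻⁶×45×825 + 17.5×10⁻⁶×45×850 = 1.67 mm.
Since the ends are fixed, an axial force P builds up, equal in every segment, with P · Σ Lᵢ/(AᵢEᵢ) = δ_free.
The series flexibility is Σ Lᵢ/(AᵢEᵢ) = 575/(1700×45×10³) + 825/(750×119×10³) + 850/(2150×199×10³) = 1.875×10⁻⁵ mm/N.
Hence P = δ_free / Σ(L/AE) = 1.67/1.875×10⁻⁵ = 89.08 kN (tensile).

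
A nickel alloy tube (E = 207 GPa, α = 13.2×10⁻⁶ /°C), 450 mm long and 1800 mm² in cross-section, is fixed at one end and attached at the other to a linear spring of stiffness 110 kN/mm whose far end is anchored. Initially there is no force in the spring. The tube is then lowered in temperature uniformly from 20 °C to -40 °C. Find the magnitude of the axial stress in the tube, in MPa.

σ ≈ 19.2 MPa (tensile)

Free thermal contraction: δ_free = αΔT L = 13.2×10⁻⁶ × 60 × 450 = 0.3564 mm.
With a force P in the spring, the elastic change of the tube is PL/(AE) and that of the spring is P/k; compatibility requires their sum to equal δ_free.
P [ L/(AE) + 1/k ] = δ_free → P [ 450/(1800×207×10³) + 1/(110×10³) ] = 0.3564.
P = 0.3564 / 1.03×10⁻⁵ = 34610 N.
σ = P/A = 34610/1800 = 19.23 MPa.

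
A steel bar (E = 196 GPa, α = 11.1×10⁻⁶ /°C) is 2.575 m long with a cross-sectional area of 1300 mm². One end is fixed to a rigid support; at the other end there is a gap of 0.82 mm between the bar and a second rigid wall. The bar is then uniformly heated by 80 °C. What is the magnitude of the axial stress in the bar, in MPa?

Unrestrained expansion: δ_free = αΔT L = 11.1×10⁻⁶ × 80 × 2575 = 2.287 mm.
This exceeds the 0.82 mm gap, so the wall pushes back. The portion of expansion that must be recovered elastically is δ_free − gap = 2.287 − 0.82 = 1.467 mm.
Compatibility: PL/(AE) = 1.467 mm, so σ = P/A = E × (1.467/2575) = 111.6 MPa.

σ ≈ 112 MPa (compressive)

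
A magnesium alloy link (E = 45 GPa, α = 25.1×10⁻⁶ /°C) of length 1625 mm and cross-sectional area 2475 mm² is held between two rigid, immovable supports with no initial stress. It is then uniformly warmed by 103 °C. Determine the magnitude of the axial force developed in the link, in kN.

P ≈ 288 kN (compressive)

The ends cannot move, so σ = EαΔT = 45×10³ × 25.1×10⁻⁶ × 103 = 116.3 MPa.
P = AEαΔT = 2475 × 45×10³ × 25.1×10⁻⁶ × 103 = 287.9 kN (compressive).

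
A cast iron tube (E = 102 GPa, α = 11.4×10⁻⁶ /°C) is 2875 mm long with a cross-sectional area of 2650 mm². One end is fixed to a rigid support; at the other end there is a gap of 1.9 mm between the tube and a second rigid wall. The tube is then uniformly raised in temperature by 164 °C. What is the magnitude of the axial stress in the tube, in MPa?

σ ≈ 123 MPa (compressive)

If the wall were absent the tube would grow by αΔT L = 11.4×10⁻⁶ × 164 × 2875 = 5.375 mm.
After closing the 1.9 mm clearance, 5.375 − 1.9 = 3.475 mm of expansion remains to be suppressed by the wall.
So σ = E(δ_free − g)/L = 102×10³ × 3.475/2875 = 123.3 MPa.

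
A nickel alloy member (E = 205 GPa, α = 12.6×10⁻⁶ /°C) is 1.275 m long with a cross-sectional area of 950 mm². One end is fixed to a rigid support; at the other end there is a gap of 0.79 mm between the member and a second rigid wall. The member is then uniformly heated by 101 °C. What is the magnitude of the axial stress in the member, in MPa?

If the wall were absent the member would grow by αΔT L = 12.6×10⁻⁶ × 101 × 1275 = 1.623 mm.
This exceeds the 0.79 mm gap, so the wall pushes back. The portion of expansion that must be recovered elastically is δ_free − gap = 1.623 − 0.79 = 0.8326 mm.
That suppressed elongation corresponds to σ = E·Δ/L = 205×10³ × 0.8326/1275 = 133.9 MPa.

σ ≈ 134 MPa (compressive)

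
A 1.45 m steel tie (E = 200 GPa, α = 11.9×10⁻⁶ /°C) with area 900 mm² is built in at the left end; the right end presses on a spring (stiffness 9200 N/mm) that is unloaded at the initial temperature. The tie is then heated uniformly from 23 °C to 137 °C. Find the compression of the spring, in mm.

The unrestrained thermal change is αΔT L = 11.9×10⁻⁶ × 114 × 1450 = 1.967 mm.
Let P be the compressive force at the spring. The tie shortens elastically by PL/(AE) and the spring compresses by P/k; together these equal δ_free.
So P = δ_free / [L/(AE) + 1/k] = 1.967 / [ 1450/(900×200×10³) + 1/(9200) ].
P = 1.967 / 0.0001168 = 16850 N.
Spring compression = P/k = 16850/(9200) = 1.831 mm.

δ ≈ 1.83 mm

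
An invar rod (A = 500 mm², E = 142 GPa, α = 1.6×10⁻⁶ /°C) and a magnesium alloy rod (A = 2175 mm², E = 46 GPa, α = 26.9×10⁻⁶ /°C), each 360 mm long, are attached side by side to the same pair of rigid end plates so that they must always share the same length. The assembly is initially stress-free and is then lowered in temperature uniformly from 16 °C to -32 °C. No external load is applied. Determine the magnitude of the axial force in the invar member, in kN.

The magnesium alloy has the larger α, so on cooling it would change length more than the invar if both were free. The rigid plates force a common final length, so the magnesium alloy is put into tension and the invar into compression, with equal and opposite forces P (no external load).
Setting the final lengths equal and cancelling L: (α₁ − α₂)ΔT = P/(A₁E₁) + P/(A₂E₂).
|α₁ − α₂|·ΔT = 25.3×10⁻⁶ × 48 = 0.001214.
1/(A₁E₁) + 1/(A₂E₂) = 1/(500×142×10³) + 1/(2175×46×10³) = 2.408×10⁻⁸ N⁻¹.
P = 0.001214 / 2.408×10⁻⁸ = 50430 N = 50.43 kN.

P ≈ 50.4 kN (compressive in the invar)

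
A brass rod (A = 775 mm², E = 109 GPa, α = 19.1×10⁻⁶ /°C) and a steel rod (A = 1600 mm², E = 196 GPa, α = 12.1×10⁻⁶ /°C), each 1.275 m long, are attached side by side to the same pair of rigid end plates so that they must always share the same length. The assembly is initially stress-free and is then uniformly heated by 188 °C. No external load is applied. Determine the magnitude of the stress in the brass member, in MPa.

σ ≈ 113 MPa (compressive)

The brass has the larger α, so on heating it would change length more than the steel if both were free. The rigid plates force a common final length, so the brass is put into compression and the steel into tension, with equal and opposite forces P (no external load).
Setting the final lengths equal and cancelling L: (α₁ − α₂)ΔT = P/(A₁E₁) + P/(A₂E₂).
|α₁ − α₂|·ΔT = 7×10⁻⁶ × 188 = 0.001316.
1/(A₁E₁) + 1/(A₂E₂) = 1/(775×109×10³) + 1/(1600×196×10³) = 1.503×10⁻⁸ N⁻¹.
So P = 0.001316 / 1.503×10⁻⁸ = 87.58 kN.
σ_{brass} = P/A₁ = 87580/775 = 113 MPa, compressive.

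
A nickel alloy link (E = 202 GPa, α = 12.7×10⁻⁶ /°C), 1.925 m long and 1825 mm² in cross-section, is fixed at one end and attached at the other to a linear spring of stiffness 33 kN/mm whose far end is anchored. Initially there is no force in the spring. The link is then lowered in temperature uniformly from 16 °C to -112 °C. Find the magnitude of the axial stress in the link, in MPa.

If the spring were absent the link would shorten by αΔT L = 12.7×10⁻⁶ × 128 × 1925 = 3.129 mm.
With a force P in the spring, the elastic change of the link is PL/(AE) and that of the spring is P/k; compatibility requires their sum to equal δ_free.
So P = δ_free / [L/(AE) + 1/k] = 3.129 / [ 1925/(1825×202×10³) + 1/(33×10³) ].
P = 3.129 / 3.552×10⁻⁵ = 88090 N.
σ = P/A = 88090/1825 = 48.27 MPa.

σ ≈ 48.3 MPa (tensile)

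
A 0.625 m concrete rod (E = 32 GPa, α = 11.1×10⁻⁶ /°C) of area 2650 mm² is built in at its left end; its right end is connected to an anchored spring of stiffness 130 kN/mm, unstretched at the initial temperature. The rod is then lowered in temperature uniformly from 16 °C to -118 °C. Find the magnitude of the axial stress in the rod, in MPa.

σ ≈ 23.3 MPa (tensile)

If the spring were absent the rod would shorten by αΔT L = 11.1×10⁻⁶ × 134 × 625 = 0.9296 mm.
With a force P in the spring, the elastic change of the rod is PL/(AE) and that of the spring is P/k; compatibility requires their sum to equal δ_free.
So P = δ_free / [L/(AE) + 1/k] = 0.9296 / [ 625/(2650×32×10³) + 1/(130×10³) ].
P = 0.9296 / 1.506×10⁻⁵ = 61720 N.
σ = P/A = 61720/2650 = 23.29 MPa.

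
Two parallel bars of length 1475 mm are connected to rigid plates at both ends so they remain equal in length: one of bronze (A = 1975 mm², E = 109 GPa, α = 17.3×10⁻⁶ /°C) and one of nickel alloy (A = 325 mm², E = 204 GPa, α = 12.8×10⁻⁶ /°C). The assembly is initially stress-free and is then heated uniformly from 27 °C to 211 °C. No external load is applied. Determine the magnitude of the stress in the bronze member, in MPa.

Both members must finish at the same length. With the larger α, the bronze tends to over-expand; the plates restrain it, putting the bronze in compression and the nickel alloy in tension. With no external load the two internal forces are equal and opposite, magnitude P.
Equating the net (thermal + elastic) strains gives |α₁ − α₂|·ΔT = P·[1/(A₁E₁) + 1/(A₂E₂)].
|α₁ − α₂|·ΔT = 4.5×10⁻⁶ × 184 = 0.000828.
1/(A₁E₁) + 1/(A₂E₂) = 1/(1975×109×10³) + 1/(325×204×10³) = 1.973×10⁻⁸ N⁻¹.
P = 0.000828 / 1.973×10⁻⁸ = 41970 N = 41.97 kN.
σ_{bronze} = P/A₁ = 41970/1975 = 21.25 MPa, compressive.

σ ≈ 21.3 MPa (compressive)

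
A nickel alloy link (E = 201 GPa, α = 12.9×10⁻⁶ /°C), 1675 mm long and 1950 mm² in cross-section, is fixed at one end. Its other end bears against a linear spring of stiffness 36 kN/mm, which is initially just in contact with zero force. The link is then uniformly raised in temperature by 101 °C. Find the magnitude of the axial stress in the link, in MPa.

σ ≈ 34.9 MPa (compressive)

If the spring were absent the link would lengthen by αΔT L = 12.9×10⁻⁶ × 101 × 1675 = 2.182 mm.
With a force P in the spring, the elastic change of the link is PL/(AE) and that of the spring is P/k; compatibility requires their sum to equal δ_free.
So P = δ_free / [L/(AE) + 1/k] = 2.182 / [ 1675/(1950×201×10³) + 1/(36×10³) ].
P = 2.182 / 3.205×10⁻⁵ = 68090 N.
σ = P/A = 68090/1950 = 34.92 MPa.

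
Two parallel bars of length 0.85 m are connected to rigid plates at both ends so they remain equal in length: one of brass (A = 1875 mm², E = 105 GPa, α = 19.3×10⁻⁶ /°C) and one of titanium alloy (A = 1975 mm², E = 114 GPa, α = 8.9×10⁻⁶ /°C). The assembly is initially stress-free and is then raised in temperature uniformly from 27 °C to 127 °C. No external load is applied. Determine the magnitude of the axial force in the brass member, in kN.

Equilibrium of a rigid end plate with no external load gives equal and opposite internal forces ±P in the two members. Since α_{brass} > α_{titanium alloy}, heating drives the brass into compression and the titanium alloy into tension.
Equating the net (thermal + elastic) strains gives |α₁ − α₂|·ΔT = P·[1/(A₁E₁) + 1/(A₂E₂)].
|α₁ − α₂|·ΔT = 10.4×10⁻⁶ × 100 = 0.00104.
1/(A₁E₁) + 1/(A₂E₂) = 1/(1875×105×10³) + 1/(1975×114×10³) = 9.521×10⁻⁹ N⁻¹.
So P = 0.00104 / 9.521×10⁻⁹ = 109.2 kN.

P ≈ 109 kN (compressive in the brass)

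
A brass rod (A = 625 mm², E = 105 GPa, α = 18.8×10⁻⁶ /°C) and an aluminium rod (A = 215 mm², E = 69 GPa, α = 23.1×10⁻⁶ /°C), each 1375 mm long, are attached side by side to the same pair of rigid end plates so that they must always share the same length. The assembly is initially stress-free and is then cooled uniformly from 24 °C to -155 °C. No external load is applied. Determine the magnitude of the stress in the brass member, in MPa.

σ ≈ 14.9 MPa (compressive)

Equilibrium of a rigid end plate with no external load gives equal and opposite internal forces ±P in the two members. Since α_{aluminium} > α_{brass}, cooling drives the aluminium into tension and the brass into compression.
Equating the net (thermal + elastic) strains gives |α₁ − α₂|·ΔT = P·[1/(A₁E₁) + 1/(A₂E₂)].
|α₁ − α₂|·ΔT = 4.3×10⁻⁶ × 179 = 0.0007697.
1/(A₁E₁) + 1/(A₂E₂) = 1/(625×105×10³) + 1/(215×69×10³) = 8.265×10⁻⁸ N⁻¹.
P = 0.0007697 / 8.265×10⁻⁸ = 9313 N = 9.313 kN.
σ_{brass} = P/A₁ = 9313/625 = 14.9 MPa, compressive.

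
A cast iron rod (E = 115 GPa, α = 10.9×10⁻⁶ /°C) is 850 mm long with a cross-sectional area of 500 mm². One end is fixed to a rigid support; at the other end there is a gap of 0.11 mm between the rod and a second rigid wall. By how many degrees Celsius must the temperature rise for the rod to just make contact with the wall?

ΔT ≈ 11.9 °C

Contact occurs when the free expansion equals the gap: αΔT L = 0.11 mm.
ΔT = 0.11 / (10.9×10⁻⁶ × 850) = 11.87 °C.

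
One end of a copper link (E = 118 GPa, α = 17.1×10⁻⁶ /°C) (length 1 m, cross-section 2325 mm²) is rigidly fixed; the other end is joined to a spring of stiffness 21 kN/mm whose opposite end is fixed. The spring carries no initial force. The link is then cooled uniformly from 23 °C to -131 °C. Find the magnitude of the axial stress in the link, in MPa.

If the spring were absent the link would shorten by αΔT L = 17.1×10⁻⁶ × 154 × 1000 = 2.633 mm.
Let P be the tensile force in the spring. The link extends elastically by PL/(AE) and the spring stretches by P/k; together these equal δ_free.
P [ L/(AE) + 1/k ] = δ_free → P [ 1000/(2325×118×10³) + 1/(21×10³) ] = 2.633.
P = 2.633 / 5.126×10⁻⁵ = 51370 N.
σ = P/A = 51370/2325 = 22.09 MPa.

σ ≈ 22.1 MPa (tensile)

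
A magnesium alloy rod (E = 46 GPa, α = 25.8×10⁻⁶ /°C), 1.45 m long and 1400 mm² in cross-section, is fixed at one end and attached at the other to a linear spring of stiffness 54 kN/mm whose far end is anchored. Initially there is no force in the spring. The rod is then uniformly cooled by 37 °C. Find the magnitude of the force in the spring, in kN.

P ≈ 33.7 kN

Free thermal contraction: δ_free = αΔT L = 25.8×10⁻⁶ × 37 × 1450 = 1.384 mm.
Let P be the tensile force in the spring. The rod extends elastically by PL/(AE) and the spring stretches by P/k; together these equal δ_free.
So P = δ_free / [L/(AE) + 1/k] = 1.384 / [ 1450/(1400×46×10³) + 1/(54×10³) ].
P = 1.384 / 4.103×10⁻⁵ = 33730 N.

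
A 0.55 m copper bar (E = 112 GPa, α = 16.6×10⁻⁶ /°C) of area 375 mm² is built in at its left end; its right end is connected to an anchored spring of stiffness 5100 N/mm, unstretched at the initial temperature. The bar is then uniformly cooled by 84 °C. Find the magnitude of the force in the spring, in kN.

P ≈ 3.67 kN

Free thermal contraction: δ_free = αΔT L = 16.6×10⁻⁶ × 84 × 550 = 0.7669 mm.
With a force P in the spring, the elastic change of the bar is PL/(AE) and that of the spring is P/k; compatibility requires their sum to equal δ_free.
P [ L/(AE) + 1/k ] = δ_free → P [ 550/(375×112×10³) + 1/(5100) ] = 0.7669.
P = 0.7669 / 0.0002092 = 3666 N.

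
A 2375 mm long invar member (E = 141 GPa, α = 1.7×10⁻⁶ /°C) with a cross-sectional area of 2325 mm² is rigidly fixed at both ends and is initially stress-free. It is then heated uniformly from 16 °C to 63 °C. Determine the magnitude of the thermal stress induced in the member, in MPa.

The supports are rigid, so the total axial strain is zero. The restrained thermal strain is ε = αΔT = 1.7×10⁻⁶ × 47 = 79.9×10⁻⁶.
Hence σ = E·αΔT = 141×10³ × 79.9×10⁻⁶ = 11.27 MPa, compressive.

σ ≈ 11.3 MPa (compressive)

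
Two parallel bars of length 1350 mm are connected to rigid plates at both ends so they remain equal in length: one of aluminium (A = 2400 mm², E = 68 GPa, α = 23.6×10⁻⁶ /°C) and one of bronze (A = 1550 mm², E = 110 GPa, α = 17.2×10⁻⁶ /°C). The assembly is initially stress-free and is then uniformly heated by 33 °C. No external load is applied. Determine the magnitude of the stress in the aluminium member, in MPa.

σ ≈ 7.34 MPa (compressive)

Equilibrium of a rigid end plate with no external load gives equal and opposite internal forces ±P in the two members. Since α_{aluminium} > α_{bronze}, heating drives the aluminium into compression and the bronze into tension.
Setting the final lengths equal and cancelling L: (α₁ − α₂)ΔT = P/(A₁E₁) + P/(A₂E₂).
|α₁ − α₂|·ΔT = 6.4×10⁻⁶ × 33 = 0.0002112.
1/(A₁E₁) + 1/(A₂E₂) = 1/(2400×68×10³) + 1/(1550×110×10³) = 1.199×10⁻⁸ N⁻¹.
P = 0.0002112 / 1.199×10⁻⁸ = 17610 N = 17.61 kN.
σ_{aluminium} = P/A₁ = 17610/2400 = 7.338 MPa, compressive.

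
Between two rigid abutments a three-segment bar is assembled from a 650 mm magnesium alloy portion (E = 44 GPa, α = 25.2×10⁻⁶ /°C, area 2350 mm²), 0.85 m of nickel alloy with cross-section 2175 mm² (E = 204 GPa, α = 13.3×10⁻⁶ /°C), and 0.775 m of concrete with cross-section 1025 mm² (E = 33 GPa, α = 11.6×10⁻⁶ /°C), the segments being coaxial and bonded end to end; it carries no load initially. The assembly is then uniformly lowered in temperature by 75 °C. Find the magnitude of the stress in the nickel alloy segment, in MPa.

With the walls removed the bar would change length by δ_free = Σ αᵢΔT Lᵢ = 25.2×10⁻⁶×75×650 + 13.3×10⁻⁶×75×850 + 11.6×10⁻⁶×75×775 = 2.751 mm.
The walls prevent any net length change, so an axial force P (same in every segment) develops. Compatibility: P · Σ Lᵢ/(AᵢEᵢ) = δ_free.
The series flexibility is Σ Lᵢ/(AᵢEᵢ) = 650/(2350×44×10³) + 850/(2175×204×10³) + 775/(1025×33×10³) = 3.111×10⁻⁵ mm/N.
Hence P = δ_free / Σ(L/AE) = 2.751/3.111×10⁻⁵ = 88.4 kN (tensile).
σ_{nickel alloy} = P / A = 88400 / 2175 = 40.65 MPa.

σ ≈ 40.6 MPa (tensile)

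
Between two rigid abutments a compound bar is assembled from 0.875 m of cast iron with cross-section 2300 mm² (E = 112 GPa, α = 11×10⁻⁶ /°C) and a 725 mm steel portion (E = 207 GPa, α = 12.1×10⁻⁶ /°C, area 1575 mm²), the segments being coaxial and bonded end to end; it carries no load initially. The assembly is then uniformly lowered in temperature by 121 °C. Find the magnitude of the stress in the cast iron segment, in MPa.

σ ≈ 172 MPa (tensile)

Free thermal contraction of the whole bar: Σ αᵢΔT Lᵢ = 11×10⁻⁶×121×875 + 12.1×10⁻⁶×121×725 = 2.226 mm.
The rigid supports impose zero overall length change; the single axial force P common to all segments must satisfy P Σ Lᵢ/(AᵢEᵢ) = δ_free.
The series flexibility is Σ Lᵢ/(AᵢEᵢ) = 875/(2300×112×10³) + 725/(1575×207×10³) = 5.62×10⁻⁶ mm/N.
P = 2.226 / 5.62×10⁻⁶ = 396100 N = 396.1 kN, tensile.
σ_{cast iron} = P / A = 396100 / 2300 = 172.2 MPa.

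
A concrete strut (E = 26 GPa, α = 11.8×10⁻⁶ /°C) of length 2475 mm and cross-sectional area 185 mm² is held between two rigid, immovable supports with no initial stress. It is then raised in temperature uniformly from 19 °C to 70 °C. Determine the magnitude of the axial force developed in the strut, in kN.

With zero net strain, σ = E·αΔT = 26 GPa × 11.8×10⁻⁶ × 51 = 15.65 MPa.
P = AEαΔT = 185 × 26×10³ × 11.8×10⁻⁶ × 51 = 2.895 kN (compressive).

P ≈ 2.89 kN (compressive)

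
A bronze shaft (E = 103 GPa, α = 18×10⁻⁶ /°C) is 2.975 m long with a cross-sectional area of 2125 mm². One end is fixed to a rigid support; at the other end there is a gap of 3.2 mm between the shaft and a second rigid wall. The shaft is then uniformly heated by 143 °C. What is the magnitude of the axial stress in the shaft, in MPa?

Unrestrained expansion: δ_free = αΔT L = 18×10⁻⁶ × 143 × 2975 = 7.658 mm.
The gap closes (δ_free > 3.2 mm) and the wall then resists a further 7.658 − 3.2 = 4.458 mm of expansion.
That suppressed elongation corresponds to σ = E·Δ/L = 103×10³ × 4.458/2975 = 154.3 MPa.

σ ≈ 154 MPa (compressive)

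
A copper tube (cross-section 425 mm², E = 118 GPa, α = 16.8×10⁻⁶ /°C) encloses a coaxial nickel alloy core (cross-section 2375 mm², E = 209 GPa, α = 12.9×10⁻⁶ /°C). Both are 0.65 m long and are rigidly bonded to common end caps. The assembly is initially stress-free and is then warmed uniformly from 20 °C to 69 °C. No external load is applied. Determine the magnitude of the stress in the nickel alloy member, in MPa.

Equilibrium of a rigid end plate with no external load gives equal and opposite internal forces ±P in the two members. Since α_{copper} > α_{nickel alloy}, heating drives the copper into compression and the nickel alloy into tension.
Equating the net (thermal + elastic) strains gives |α₁ − α₂|·ΔT = P·[1/(A₁E₁) + 1/(A₂E₂)].
|α₁ − α₂|·ΔT = 3.9×10⁻⁶ × 49 = 0.0001911.
1/(A₁E₁) + 1/(A₂E₂) = 1/(425×118×10³) + 1/(2375×209×10³) = 2.195×10⁻⁸ N⁻¹.
So P = 0.0001911 / 2.195×10⁻⁸ = 8.704 kN.
σ_{nickel alloy} = P/A₂ = 8704/2375 = 3.665 MPa, tensile.

σ ≈ 3.66 MPa (tensile)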